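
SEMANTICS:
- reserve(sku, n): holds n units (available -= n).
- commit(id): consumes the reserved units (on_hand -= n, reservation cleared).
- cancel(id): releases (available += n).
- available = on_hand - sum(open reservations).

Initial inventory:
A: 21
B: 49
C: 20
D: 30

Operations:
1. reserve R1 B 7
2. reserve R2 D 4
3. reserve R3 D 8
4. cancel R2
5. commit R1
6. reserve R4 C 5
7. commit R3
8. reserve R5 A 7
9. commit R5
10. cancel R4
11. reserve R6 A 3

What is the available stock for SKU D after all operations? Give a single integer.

Answer: 22

Derivation:
Step 1: reserve R1 B 7 -> on_hand[A=21 B=49 C=20 D=30] avail[A=21 B=42 C=20 D=30] open={R1}
Step 2: reserve R2 D 4 -> on_hand[A=21 B=49 C=20 D=30] avail[A=21 B=42 C=20 D=26] open={R1,R2}
Step 3: reserve R3 D 8 -> on_hand[A=21 B=49 C=20 D=30] avail[A=21 B=42 C=20 D=18] open={R1,R2,R3}
Step 4: cancel R2 -> on_hand[A=21 B=49 C=20 D=30] avail[A=21 B=42 C=20 D=22] open={R1,R3}
Step 5: commit R1 -> on_hand[A=21 B=42 C=20 D=30] avail[A=21 B=42 C=20 D=22] open={R3}
Step 6: reserve R4 C 5 -> on_hand[A=21 B=42 C=20 D=30] avail[A=21 B=42 C=15 D=22] open={R3,R4}
Step 7: commit R3 -> on_hand[A=21 B=42 C=20 D=22] avail[A=21 B=42 C=15 D=22] open={R4}
Step 8: reserve R5 A 7 -> on_hand[A=21 B=42 C=20 D=22] avail[A=14 B=42 C=15 D=22] open={R4,R5}
Step 9: commit R5 -> on_hand[A=14 B=42 C=20 D=22] avail[A=14 B=42 C=15 D=22] open={R4}
Step 10: cancel R4 -> on_hand[A=14 B=42 C=20 D=22] avail[A=14 B=42 C=20 D=22] open={}
Step 11: reserve R6 A 3 -> on_hand[A=14 B=42 C=20 D=22] avail[A=11 B=42 C=20 D=22] open={R6}
Final available[D] = 22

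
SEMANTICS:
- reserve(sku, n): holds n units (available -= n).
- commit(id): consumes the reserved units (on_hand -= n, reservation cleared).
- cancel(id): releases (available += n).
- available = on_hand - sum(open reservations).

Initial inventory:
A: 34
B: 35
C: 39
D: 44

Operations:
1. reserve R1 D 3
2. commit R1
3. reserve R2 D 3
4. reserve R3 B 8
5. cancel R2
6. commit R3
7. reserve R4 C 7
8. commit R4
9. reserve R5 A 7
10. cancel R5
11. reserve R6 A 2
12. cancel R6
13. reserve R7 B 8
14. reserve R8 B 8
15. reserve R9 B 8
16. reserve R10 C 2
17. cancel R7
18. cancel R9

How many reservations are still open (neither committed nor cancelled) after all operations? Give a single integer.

Step 1: reserve R1 D 3 -> on_hand[A=34 B=35 C=39 D=44] avail[A=34 B=35 C=39 D=41] open={R1}
Step 2: commit R1 -> on_hand[A=34 B=35 C=39 D=41] avail[A=34 B=35 C=39 D=41] open={}
Step 3: reserve R2 D 3 -> on_hand[A=34 B=35 C=39 D=41] avail[A=34 B=35 C=39 D=38] open={R2}
Step 4: reserve R3 B 8 -> on_hand[A=34 B=35 C=39 D=41] avail[A=34 B=27 C=39 D=38] open={R2,R3}
Step 5: cancel R2 -> on_hand[A=34 B=35 C=39 D=41] avail[A=34 B=27 C=39 D=41] open={R3}
Step 6: commit R3 -> on_hand[A=34 B=27 C=39 D=41] avail[A=34 B=27 C=39 D=41] open={}
Step 7: reserve R4 C 7 -> on_hand[A=34 B=27 C=39 D=41] avail[A=34 B=27 C=32 D=41] open={R4}
Step 8: commit R4 -> on_hand[A=34 B=27 C=32 D=41] avail[A=34 B=27 C=32 D=41] open={}
Step 9: reserve R5 A 7 -> on_hand[A=34 B=27 C=32 D=41] avail[A=27 B=27 C=32 D=41] open={R5}
Step 10: cancel R5 -> on_hand[A=34 B=27 C=32 D=41] avail[A=34 B=27 C=32 D=41] open={}
Step 11: reserve R6 A 2 -> on_hand[A=34 B=27 C=32 D=41] avail[A=32 B=27 C=32 D=41] open={R6}
Step 12: cancel R6 -> on_hand[A=34 B=27 C=32 D=41] avail[A=34 B=27 C=32 D=41] open={}
Step 13: reserve R7 B 8 -> on_hand[A=34 B=27 C=32 D=41] avail[A=34 B=19 C=32 D=41] open={R7}
Step 14: reserve R8 B 8 -> on_hand[A=34 B=27 C=32 D=41] avail[A=34 B=11 C=32 D=41] open={R7,R8}
Step 15: reserve R9 B 8 -> on_hand[A=34 B=27 C=32 D=41] avail[A=34 B=3 C=32 D=41] open={R7,R8,R9}
Step 16: reserve R10 C 2 -> on_hand[A=34 B=27 C=32 D=41] avail[A=34 B=3 C=30 D=41] open={R10,R7,R8,R9}
Step 17: cancel R7 -> on_hand[A=34 B=27 C=32 D=41] avail[A=34 B=11 C=30 D=41] open={R10,R8,R9}
Step 18: cancel R9 -> on_hand[A=34 B=27 C=32 D=41] avail[A=34 B=19 C=30 D=41] open={R10,R8}
Open reservations: ['R10', 'R8'] -> 2

Answer: 2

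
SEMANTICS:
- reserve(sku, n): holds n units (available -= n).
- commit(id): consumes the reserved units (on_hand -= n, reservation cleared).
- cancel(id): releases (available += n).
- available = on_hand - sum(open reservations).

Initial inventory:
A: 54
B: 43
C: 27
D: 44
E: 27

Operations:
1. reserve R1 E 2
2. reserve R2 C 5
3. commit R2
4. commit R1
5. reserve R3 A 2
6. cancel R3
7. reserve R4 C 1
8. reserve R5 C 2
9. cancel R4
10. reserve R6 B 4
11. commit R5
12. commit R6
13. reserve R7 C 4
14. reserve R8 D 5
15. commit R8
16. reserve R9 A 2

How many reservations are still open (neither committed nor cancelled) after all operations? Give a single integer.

Answer: 2

Derivation:
Step 1: reserve R1 E 2 -> on_hand[A=54 B=43 C=27 D=44 E=27] avail[A=54 B=43 C=27 D=44 E=25] open={R1}
Step 2: reserve R2 C 5 -> on_hand[A=54 B=43 C=27 D=44 E=27] avail[A=54 B=43 C=22 D=44 E=25] open={R1,R2}
Step 3: commit R2 -> on_hand[A=54 B=43 C=22 D=44 E=27] avail[A=54 B=43 C=22 D=44 E=25] open={R1}
Step 4: commit R1 -> on_hand[A=54 B=43 C=22 D=44 E=25] avail[A=54 B=43 C=22 D=44 E=25] open={}
Step 5: reserve R3 A 2 -> on_hand[A=54 B=43 C=22 D=44 E=25] avail[A=52 B=43 C=22 D=44 E=25] open={R3}
Step 6: cancel R3 -> on_hand[A=54 B=43 C=22 D=44 E=25] avail[A=54 B=43 C=22 D=44 E=25] open={}
Step 7: reserve R4 C 1 -> on_hand[A=54 B=43 C=22 D=44 E=25] avail[A=54 B=43 C=21 D=44 E=25] open={R4}
Step 8: reserve R5 C 2 -> on_hand[A=54 B=43 C=22 D=44 E=25] avail[A=54 B=43 C=19 D=44 E=25] open={R4,R5}
Step 9: cancel R4 -> on_hand[A=54 B=43 C=22 D=44 E=25] avail[A=54 B=43 C=20 D=44 E=25] open={R5}
Step 10: reserve R6 B 4 -> on_hand[A=54 B=43 C=22 D=44 E=25] avail[A=54 B=39 C=20 D=44 E=25] open={R5,R6}
Step 11: commit R5 -> on_hand[A=54 B=43 C=20 D=44 E=25] avail[A=54 B=39 C=20 D=44 E=25] open={R6}
Step 12: commit R6 -> on_hand[A=54 B=39 C=20 D=44 E=25] avail[A=54 B=39 C=20 D=44 E=25] open={}
Step 13: reserve R7 C 4 -> on_hand[A=54 B=39 C=20 D=44 E=25] avail[A=54 B=39 C=16 D=44 E=25] open={R7}
Step 14: reserve R8 D 5 -> on_hand[A=54 B=39 C=20 D=44 E=25] avail[A=54 B=39 C=16 D=39 E=25] open={R7,R8}
Step 15: commit R8 -> on_hand[A=54 B=39 C=20 D=39 E=25] avail[A=54 B=39 C=16 D=39 E=25] open={R7}
Step 16: reserve R9 A 2 -> on_hand[A=54 B=39 C=20 D=39 E=25] avail[A=52 B=39 C=16 D=39 E=25] open={R7,R9}
Open reservations: ['R7', 'R9'] -> 2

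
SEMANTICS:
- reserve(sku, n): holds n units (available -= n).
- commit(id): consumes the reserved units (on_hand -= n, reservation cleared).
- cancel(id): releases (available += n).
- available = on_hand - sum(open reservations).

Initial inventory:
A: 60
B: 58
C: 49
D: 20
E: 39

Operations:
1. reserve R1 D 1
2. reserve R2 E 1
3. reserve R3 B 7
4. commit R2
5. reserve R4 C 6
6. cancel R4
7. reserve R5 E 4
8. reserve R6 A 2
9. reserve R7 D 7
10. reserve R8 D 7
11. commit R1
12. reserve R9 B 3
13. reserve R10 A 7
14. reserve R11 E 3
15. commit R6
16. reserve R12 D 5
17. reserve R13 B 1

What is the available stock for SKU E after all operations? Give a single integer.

Step 1: reserve R1 D 1 -> on_hand[A=60 B=58 C=49 D=20 E=39] avail[A=60 B=58 C=49 D=19 E=39] open={R1}
Step 2: reserve R2 E 1 -> on_hand[A=60 B=58 C=49 D=20 E=39] avail[A=60 B=58 C=49 D=19 E=38] open={R1,R2}
Step 3: reserve R3 B 7 -> on_hand[A=60 B=58 C=49 D=20 E=39] avail[A=60 B=51 C=49 D=19 E=38] open={R1,R2,R3}
Step 4: commit R2 -> on_hand[A=60 B=58 C=49 D=20 E=38] avail[A=60 B=51 C=49 D=19 E=38] open={R1,R3}
Step 5: reserve R4 C 6 -> on_hand[A=60 B=58 C=49 D=20 E=38] avail[A=60 B=51 C=43 D=19 E=38] open={R1,R3,R4}
Step 6: cancel R4 -> on_hand[A=60 B=58 C=49 D=20 E=38] avail[A=60 B=51 C=49 D=19 E=38] open={R1,R3}
Step 7: reserve R5 E 4 -> on_hand[A=60 B=58 C=49 D=20 E=38] avail[A=60 B=51 C=49 D=19 E=34] open={R1,R3,R5}
Step 8: reserve R6 A 2 -> on_hand[A=60 B=58 C=49 D=20 E=38] avail[A=58 B=51 C=49 D=19 E=34] open={R1,R3,R5,R6}
Step 9: reserve R7 D 7 -> on_hand[A=60 B=58 C=49 D=20 E=38] avail[A=58 B=51 C=49 D=12 E=34] open={R1,R3,R5,R6,R7}
Step 10: reserve R8 D 7 -> on_hand[A=60 B=58 C=49 D=20 E=38] avail[A=58 B=51 C=49 D=5 E=34] open={R1,R3,R5,R6,R7,R8}
Step 11: commit R1 -> on_hand[A=60 B=58 C=49 D=19 E=38] avail[A=58 B=51 C=49 D=5 E=34] open={R3,R5,R6,R7,R8}
Step 12: reserve R9 B 3 -> on_hand[A=60 B=58 C=49 D=19 E=38] avail[A=58 B=48 C=49 D=5 E=34] open={R3,R5,R6,R7,R8,R9}
Step 13: reserve R10 A 7 -> on_hand[A=60 B=58 C=49 D=19 E=38] avail[A=51 B=48 C=49 D=5 E=34] open={R10,R3,R5,R6,R7,R8,R9}
Step 14: reserve R11 E 3 -> on_hand[A=60 B=58 C=49 D=19 E=38] avail[A=51 B=48 C=49 D=5 E=31] open={R10,R11,R3,R5,R6,R7,R8,R9}
Step 15: commit R6 -> on_hand[A=58 B=58 C=49 D=19 E=38] avail[A=51 B=48 C=49 D=5 E=31] open={R10,R11,R3,R5,R7,R8,R9}
Step 16: reserve R12 D 5 -> on_hand[A=58 B=58 C=49 D=19 E=38] avail[A=51 B=48 C=49 D=0 E=31] open={R10,R11,R12,R3,R5,R7,R8,R9}
Step 17: reserve R13 B 1 -> on_hand[A=58 B=58 C=49 D=19 E=38] avail[A=51 B=47 C=49 D=0 E=31] open={R10,R11,R12,R13,R3,R5,R7,R8,R9}
Final available[E] = 31

Answer: 31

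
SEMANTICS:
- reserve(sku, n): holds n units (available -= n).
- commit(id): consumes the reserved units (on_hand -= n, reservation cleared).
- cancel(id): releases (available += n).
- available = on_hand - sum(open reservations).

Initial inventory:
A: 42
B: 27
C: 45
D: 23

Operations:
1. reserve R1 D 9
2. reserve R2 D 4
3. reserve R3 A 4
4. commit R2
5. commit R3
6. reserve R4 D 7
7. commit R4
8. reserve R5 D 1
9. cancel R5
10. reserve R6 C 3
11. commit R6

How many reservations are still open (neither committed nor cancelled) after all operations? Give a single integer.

Answer: 1

Derivation:
Step 1: reserve R1 D 9 -> on_hand[A=42 B=27 C=45 D=23] avail[A=42 B=27 C=45 D=14] open={R1}
Step 2: reserve R2 D 4 -> on_hand[A=42 B=27 C=45 D=23] avail[A=42 B=27 C=45 D=10] open={R1,R2}
Step 3: reserve R3 A 4 -> on_hand[A=42 B=27 C=45 D=23] avail[A=38 B=27 C=45 D=10] open={R1,R2,R3}
Step 4: commit R2 -> on_hand[A=42 B=27 C=45 D=19] avail[A=38 B=27 C=45 D=10] open={R1,R3}
Step 5: commit R3 -> on_hand[A=38 B=27 C=45 D=19] avail[A=38 B=27 C=45 D=10] open={R1}
Step 6: reserve R4 D 7 -> on_hand[A=38 B=27 C=45 D=19] avail[A=38 B=27 C=45 D=3] open={R1,R4}
Step 7: commit R4 -> on_hand[A=38 B=27 C=45 D=12] avail[A=38 B=27 C=45 D=3] open={R1}
Step 8: reserve R5 D 1 -> on_hand[A=38 B=27 C=45 D=12] avail[A=38 B=27 C=45 D=2] open={R1,R5}
Step 9: cancel R5 -> on_hand[A=38 B=27 C=45 D=12] avail[A=38 B=27 C=45 D=3] open={R1}
Step 10: reserve R6 C 3 -> on_hand[A=38 B=27 C=45 D=12] avail[A=38 B=27 C=42 D=3] open={R1,R6}
Step 11: commit R6 -> on_hand[A=38 B=27 C=42 D=12] avail[A=38 B=27 C=42 D=3] open={R1}
Open reservations: ['R1'] -> 1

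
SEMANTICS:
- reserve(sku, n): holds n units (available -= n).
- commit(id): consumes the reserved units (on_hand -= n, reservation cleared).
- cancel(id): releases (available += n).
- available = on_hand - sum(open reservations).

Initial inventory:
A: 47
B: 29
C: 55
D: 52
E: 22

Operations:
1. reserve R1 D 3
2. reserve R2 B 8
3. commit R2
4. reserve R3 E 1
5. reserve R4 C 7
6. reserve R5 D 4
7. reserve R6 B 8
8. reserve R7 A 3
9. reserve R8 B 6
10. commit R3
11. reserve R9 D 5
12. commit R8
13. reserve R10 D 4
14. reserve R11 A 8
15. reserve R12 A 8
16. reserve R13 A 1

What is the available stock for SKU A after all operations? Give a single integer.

Answer: 27

Derivation:
Step 1: reserve R1 D 3 -> on_hand[A=47 B=29 C=55 D=52 E=22] avail[A=47 B=29 C=55 D=49 E=22] open={R1}
Step 2: reserve R2 B 8 -> on_hand[A=47 B=29 C=55 D=52 E=22] avail[A=47 B=21 C=55 D=49 E=22] open={R1,R2}
Step 3: commit R2 -> on_hand[A=47 B=21 C=55 D=52 E=22] avail[A=47 B=21 C=55 D=49 E=22] open={R1}
Step 4: reserve R3 E 1 -> on_hand[A=47 B=21 C=55 D=52 E=22] avail[A=47 B=21 C=55 D=49 E=21] open={R1,R3}
Step 5: reserve R4 C 7 -> on_hand[A=47 B=21 C=55 D=52 E=22] avail[A=47 B=21 C=48 D=49 E=21] open={R1,R3,R4}
Step 6: reserve R5 D 4 -> on_hand[A=47 B=21 C=55 D=52 E=22] avail[A=47 B=21 C=48 D=45 E=21] open={R1,R3,R4,R5}
Step 7: reserve R6 B 8 -> on_hand[A=47 B=21 C=55 D=52 E=22] avail[A=47 B=13 C=48 D=45 E=21] open={R1,R3,R4,R5,R6}
Step 8: reserve R7 A 3 -> on_hand[A=47 B=21 C=55 D=52 E=22] avail[A=44 B=13 C=48 D=45 E=21] open={R1,R3,R4,R5,R6,R7}
Step 9: reserve R8 B 6 -> on_hand[A=47 B=21 C=55 D=52 E=22] avail[A=44 B=7 C=48 D=45 E=21] open={R1,R3,R4,R5,R6,R7,R8}
Step 10: commit R3 -> on_hand[A=47 B=21 C=55 D=52 E=21] avail[A=44 B=7 C=48 D=45 E=21] open={R1,R4,R5,R6,R7,R8}
Step 11: reserve R9 D 5 -> on_hand[A=47 B=21 C=55 D=52 E=21] avail[A=44 B=7 C=48 D=40 E=21] open={R1,R4,R5,R6,R7,R8,R9}
Step 12: commit R8 -> on_hand[A=47 B=15 C=55 D=52 E=21] avail[A=44 B=7 C=48 D=40 E=21] open={R1,R4,R5,R6,R7,R9}
Step 13: reserve R10 D 4 -> on_hand[A=47 B=15 C=55 D=52 E=21] avail[A=44 B=7 C=48 D=36 E=21] open={R1,R10,R4,R5,R6,R7,R9}
Step 14: reserve R11 A 8 -> on_hand[A=47 B=15 C=55 D=52 E=21] avail[A=36 B=7 C=48 D=36 E=21] open={R1,R10,R11,R4,R5,R6,R7,R9}
Step 15: reserve R12 A 8 -> on_hand[A=47 B=15 C=55 D=52 E=21] avail[A=28 B=7 C=48 D=36 E=21] open={R1,R10,R11,R12,R4,R5,R6,R7,R9}
Step 16: reserve R13 A 1 -> on_hand[A=47 B=15 C=55 D=52 E=21] avail[A=27 B=7 C=48 D=36 E=21] open={R1,R10,R11,R12,R13,R4,R5,R6,R7,R9}
Final available[A] = 27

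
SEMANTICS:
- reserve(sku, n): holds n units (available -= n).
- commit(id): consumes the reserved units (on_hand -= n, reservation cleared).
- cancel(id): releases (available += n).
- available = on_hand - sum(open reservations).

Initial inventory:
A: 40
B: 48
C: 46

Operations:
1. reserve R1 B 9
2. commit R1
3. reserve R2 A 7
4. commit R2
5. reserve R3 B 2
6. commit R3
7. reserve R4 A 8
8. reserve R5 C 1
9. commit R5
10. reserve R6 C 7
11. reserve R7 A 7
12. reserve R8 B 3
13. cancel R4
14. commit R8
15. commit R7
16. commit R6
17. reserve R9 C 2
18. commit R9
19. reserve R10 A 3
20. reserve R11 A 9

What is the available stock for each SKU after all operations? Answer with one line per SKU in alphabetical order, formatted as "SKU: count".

Answer: A: 14
B: 34
C: 36

Derivation:
Step 1: reserve R1 B 9 -> on_hand[A=40 B=48 C=46] avail[A=40 B=39 C=46] open={R1}
Step 2: commit R1 -> on_hand[A=40 B=39 C=46] avail[A=40 B=39 C=46] open={}
Step 3: reserve R2 A 7 -> on_hand[A=40 B=39 C=46] avail[A=33 B=39 C=46] open={R2}
Step 4: commit R2 -> on_hand[A=33 B=39 C=46] avail[A=33 B=39 C=46] open={}
Step 5: reserve R3 B 2 -> on_hand[A=33 B=39 C=46] avail[A=33 B=37 C=46] open={R3}
Step 6: commit R3 -> on_hand[A=33 B=37 C=46] avail[A=33 B=37 C=46] open={}
Step 7: reserve R4 A 8 -> on_hand[A=33 B=37 C=46] avail[A=25 B=37 C=46] open={R4}
Step 8: reserve R5 C 1 -> on_hand[A=33 B=37 C=46] avail[A=25 B=37 C=45] open={R4,R5}
Step 9: commit R5 -> on_hand[A=33 B=37 C=45] avail[A=25 B=37 C=45] open={R4}
Step 10: reserve R6 C 7 -> on_hand[A=33 B=37 C=45] avail[A=25 B=37 C=38] open={R4,R6}
Step 11: reserve R7 A 7 -> on_hand[A=33 B=37 C=45] avail[A=18 B=37 C=38] open={R4,R6,R7}
Step 12: reserve R8 B 3 -> on_hand[A=33 B=37 C=45] avail[A=18 B=34 C=38] open={R4,R6,R7,R8}
Step 13: cancel R4 -> on_hand[A=33 B=37 C=45] avail[A=26 B=34 C=38] open={R6,R7,R8}
Step 14: commit R8 -> on_hand[A=33 B=34 C=45] avail[A=26 B=34 C=38] open={R6,R7}
Step 15: commit R7 -> on_hand[A=26 B=34 C=45] avail[A=26 B=34 C=38] open={R6}
Step 16: commit R6 -> on_hand[A=26 B=34 C=38] avail[A=26 B=34 C=38] open={}
Step 17: reserve R9 C 2 -> on_hand[A=26 B=34 C=38] avail[A=26 B=34 C=36] open={R9}
Step 18: commit R9 -> on_hand[A=26 B=34 C=36] avail[A=26 B=34 C=36] open={}
Step 19: reserve R10 A 3 -> on_hand[A=26 B=34 C=36] avail[A=23 B=34 C=36] open={R10}
Step 20: reserve R11 A 9 -> on_hand[A=26 B=34 C=36] avail[A=14 B=34 C=36] open={R10,R11}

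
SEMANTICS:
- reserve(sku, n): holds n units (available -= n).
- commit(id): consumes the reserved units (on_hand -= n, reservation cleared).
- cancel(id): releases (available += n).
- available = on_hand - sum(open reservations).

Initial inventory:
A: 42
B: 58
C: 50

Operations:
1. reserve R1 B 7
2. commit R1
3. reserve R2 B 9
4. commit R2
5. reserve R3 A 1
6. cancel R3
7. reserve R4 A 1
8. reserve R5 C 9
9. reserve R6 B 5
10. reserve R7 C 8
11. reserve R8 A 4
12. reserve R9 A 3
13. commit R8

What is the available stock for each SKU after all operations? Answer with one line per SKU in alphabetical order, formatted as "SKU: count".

Answer: A: 34
B: 37
C: 33

Derivation:
Step 1: reserve R1 B 7 -> on_hand[A=42 B=58 C=50] avail[A=42 B=51 C=50] open={R1}
Step 2: commit R1 -> on_hand[A=42 B=51 C=50] avail[A=42 B=51 C=50] open={}
Step 3: reserve R2 B 9 -> on_hand[A=42 B=51 C=50] avail[A=42 B=42 C=50] open={R2}
Step 4: commit R2 -> on_hand[A=42 B=42 C=50] avail[A=42 B=42 C=50] open={}
Step 5: reserve R3 A 1 -> on_hand[A=42 B=42 C=50] avail[A=41 B=42 C=50] open={R3}
Step 6: cancel R3 -> on_hand[A=42 B=42 C=50] avail[A=42 B=42 C=50] open={}
Step 7: reserve R4 A 1 -> on_hand[A=42 B=42 C=50] avail[A=41 B=42 C=50] open={R4}
Step 8: reserve R5 C 9 -> on_hand[A=42 B=42 C=50] avail[A=41 B=42 C=41] open={R4,R5}
Step 9: reserve R6 B 5 -> on_hand[A=42 B=42 C=50] avail[A=41 B=37 C=41] open={R4,R5,R6}
Step 10: reserve R7 C 8 -> on_hand[A=42 B=42 C=50] avail[A=41 B=37 C=33] open={R4,R5,R6,R7}
Step 11: reserve R8 A 4 -> on_hand[A=42 B=42 C=50] avail[A=37 B=37 C=33] open={R4,R5,R6,R7,R8}
Step 12: reserve R9 A 3 -> on_hand[A=42 B=42 C=50] avail[A=34 B=37 C=33] open={R4,R5,R6,R7,R8,R9}
Step 13: commit R8 -> on_hand[A=38 B=42 C=50] avail[A=34 B=37 C=33] open={R4,R5,R6,R7,R9}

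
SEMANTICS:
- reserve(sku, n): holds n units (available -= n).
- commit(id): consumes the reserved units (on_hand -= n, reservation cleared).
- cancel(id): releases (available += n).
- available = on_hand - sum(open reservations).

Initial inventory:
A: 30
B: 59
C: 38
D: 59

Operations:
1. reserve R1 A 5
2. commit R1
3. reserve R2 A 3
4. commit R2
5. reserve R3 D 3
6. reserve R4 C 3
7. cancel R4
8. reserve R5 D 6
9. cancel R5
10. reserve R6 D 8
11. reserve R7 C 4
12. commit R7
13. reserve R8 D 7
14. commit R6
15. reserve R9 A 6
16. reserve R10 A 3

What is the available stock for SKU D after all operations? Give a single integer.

Step 1: reserve R1 A 5 -> on_hand[A=30 B=59 C=38 D=59] avail[A=25 B=59 C=38 D=59] open={R1}
Step 2: commit R1 -> on_hand[A=25 B=59 C=38 D=59] avail[A=25 B=59 C=38 D=59] open={}
Step 3: reserve R2 A 3 -> on_hand[A=25 B=59 C=38 D=59] avail[A=22 B=59 C=38 D=59] open={R2}
Step 4: commit R2 -> on_hand[A=22 B=59 C=38 D=59] avail[A=22 B=59 C=38 D=59] open={}
Step 5: reserve R3 D 3 -> on_hand[A=22 B=59 C=38 D=59] avail[A=22 B=59 C=38 D=56] open={R3}
Step 6: reserve R4 C 3 -> on_hand[A=22 B=59 C=38 D=59] avail[A=22 B=59 C=35 D=56] open={R3,R4}
Step 7: cancel R4 -> on_hand[A=22 B=59 C=38 D=59] avail[A=22 B=59 C=38 D=56] open={R3}
Step 8: reserve R5 D 6 -> on_hand[A=22 B=59 C=38 D=59] avail[A=22 B=59 C=38 D=50] open={R3,R5}
Step 9: cancel R5 -> on_hand[A=22 B=59 C=38 D=59] avail[A=22 B=59 C=38 D=56] open={R3}
Step 10: reserve R6 D 8 -> on_hand[A=22 B=59 C=38 D=59] avail[A=22 B=59 C=38 D=48] open={R3,R6}
Step 11: reserve R7 C 4 -> on_hand[A=22 B=59 C=38 D=59] avail[A=22 B=59 C=34 D=48] open={R3,R6,R7}
Step 12: commit R7 -> on_hand[A=22 B=59 C=34 D=59] avail[A=22 B=59 C=34 D=48] open={R3,R6}
Step 13: reserve R8 D 7 -> on_hand[A=22 B=59 C=34 D=59] avail[A=22 B=59 C=34 D=41] open={R3,R6,R8}
Step 14: commit R6 -> on_hand[A=22 B=59 C=34 D=51] avail[A=22 B=59 C=34 D=41] open={R3,R8}
Step 15: reserve R9 A 6 -> on_hand[A=22 B=59 C=34 D=51] avail[A=16 B=59 C=34 D=41] open={R3,R8,R9}
Step 16: reserve R10 A 3 -> on_hand[A=22 B=59 C=34 D=51] avail[A=13 B=59 C=34 D=41] open={R10,R3,R8,R9}
Final available[D] = 41

Answer: 41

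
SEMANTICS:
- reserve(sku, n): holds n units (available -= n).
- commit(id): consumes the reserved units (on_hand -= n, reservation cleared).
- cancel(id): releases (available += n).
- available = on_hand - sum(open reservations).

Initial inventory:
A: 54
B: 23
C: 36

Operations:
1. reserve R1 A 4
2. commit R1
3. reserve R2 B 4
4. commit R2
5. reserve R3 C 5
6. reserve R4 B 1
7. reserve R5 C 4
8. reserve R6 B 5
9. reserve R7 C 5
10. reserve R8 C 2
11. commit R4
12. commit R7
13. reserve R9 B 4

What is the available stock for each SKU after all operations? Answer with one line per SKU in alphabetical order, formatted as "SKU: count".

Answer: A: 50
B: 9
C: 20

Derivation:
Step 1: reserve R1 A 4 -> on_hand[A=54 B=23 C=36] avail[A=50 B=23 C=36] open={R1}
Step 2: commit R1 -> on_hand[A=50 B=23 C=36] avail[A=50 B=23 C=36] open={}
Step 3: reserve R2 B 4 -> on_hand[A=50 B=23 C=36] avail[A=50 B=19 C=36] open={R2}
Step 4: commit R2 -> on_hand[A=50 B=19 C=36] avail[A=50 B=19 C=36] open={}
Step 5: reserve R3 C 5 -> on_hand[A=50 B=19 C=36] avail[A=50 B=19 C=31] open={R3}
Step 6: reserve R4 B 1 -> on_hand[A=50 B=19 C=36] avail[A=50 B=18 C=31] open={R3,R4}
Step 7: reserve R5 C 4 -> on_hand[A=50 B=19 C=36] avail[A=50 B=18 C=27] open={R3,R4,R5}
Step 8: reserve R6 B 5 -> on_hand[A=50 B=19 C=36] avail[A=50 B=13 C=27] open={R3,R4,R5,R6}
Step 9: reserve R7 C 5 -> on_hand[A=50 B=19 C=36] avail[A=50 B=13 C=22] open={R3,R4,R5,R6,R7}
Step 10: reserve R8 C 2 -> on_hand[A=50 B=19 C=36] avail[A=50 B=13 C=20] open={R3,R4,R5,R6,R7,R8}
Step 11: commit R4 -> on_hand[A=50 B=18 C=36] avail[A=50 B=13 C=20] open={R3,R5,R6,R7,R8}
Step 12: commit R7 -> on_hand[A=50 B=18 C=31] avail[A=50 B=13 C=20] open={R3,R5,R6,R8}
Step 13: reserve R9 B 4 -> on_hand[A=50 B=18 C=31] avail[A=50 B=9 C=20] open={R3,R5,R6,R8,R9}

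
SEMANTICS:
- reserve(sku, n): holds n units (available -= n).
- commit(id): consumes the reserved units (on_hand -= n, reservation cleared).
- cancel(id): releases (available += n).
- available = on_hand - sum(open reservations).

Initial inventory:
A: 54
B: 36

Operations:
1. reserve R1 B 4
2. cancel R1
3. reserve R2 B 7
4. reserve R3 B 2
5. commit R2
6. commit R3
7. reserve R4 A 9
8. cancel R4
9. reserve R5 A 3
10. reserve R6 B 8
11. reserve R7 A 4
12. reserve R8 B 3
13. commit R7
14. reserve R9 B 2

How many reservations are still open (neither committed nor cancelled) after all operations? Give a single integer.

Step 1: reserve R1 B 4 -> on_hand[A=54 B=36] avail[A=54 B=32] open={R1}
Step 2: cancel R1 -> on_hand[A=54 B=36] avail[A=54 B=36] open={}
Step 3: reserve R2 B 7 -> on_hand[A=54 B=36] avail[A=54 B=29] open={R2}
Step 4: reserve R3 B 2 -> on_hand[A=54 B=36] avail[A=54 B=27] open={R2,R3}
Step 5: commit R2 -> on_hand[A=54 B=29] avail[A=54 B=27] open={R3}
Step 6: commit R3 -> on_hand[A=54 B=27] avail[A=54 B=27] open={}
Step 7: reserve R4 A 9 -> on_hand[A=54 B=27] avail[A=45 B=27] open={R4}
Step 8: cancel R4 -> on_hand[A=54 B=27] avail[A=54 B=27] open={}
Step 9: reserve R5 A 3 -> on_hand[A=54 B=27] avail[A=51 B=27] open={R5}
Step 10: reserve R6 B 8 -> on_hand[A=54 B=27] avail[A=51 B=19] open={R5,R6}
Step 11: reserve R7 A 4 -> on_hand[A=54 B=27] avail[A=47 B=19] open={R5,R6,R7}
Step 12: reserve R8 B 3 -> on_hand[A=54 B=27] avail[A=47 B=16] open={R5,R6,R7,R8}
Step 13: commit R7 -> on_hand[A=50 B=27] avail[A=47 B=16] open={R5,R6,R8}
Step 14: reserve R9 B 2 -> on_hand[A=50 B=27] avail[A=47 B=14] open={R5,R6,R8,R9}
Open reservations: ['R5', 'R6', 'R8', 'R9'] -> 4

Answer: 4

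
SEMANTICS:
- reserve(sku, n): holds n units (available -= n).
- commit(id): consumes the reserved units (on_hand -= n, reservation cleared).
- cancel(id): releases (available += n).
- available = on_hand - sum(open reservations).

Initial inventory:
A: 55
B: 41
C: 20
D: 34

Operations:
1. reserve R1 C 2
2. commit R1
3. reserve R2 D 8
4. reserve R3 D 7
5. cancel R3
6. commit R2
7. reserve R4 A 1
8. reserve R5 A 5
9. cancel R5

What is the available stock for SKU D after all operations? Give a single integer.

Answer: 26

Derivation:
Step 1: reserve R1 C 2 -> on_hand[A=55 B=41 C=20 D=34] avail[A=55 B=41 C=18 D=34] open={R1}
Step 2: commit R1 -> on_hand[A=55 B=41 C=18 D=34] avail[A=55 B=41 C=18 D=34] open={}
Step 3: reserve R2 D 8 -> on_hand[A=55 B=41 C=18 D=34] avail[A=55 B=41 C=18 D=26] open={R2}
Step 4: reserve R3 D 7 -> on_hand[A=55 B=41 C=18 D=34] avail[A=55 B=41 C=18 D=19] open={R2,R3}
Step 5: cancel R3 -> on_hand[A=55 B=41 C=18 D=34] avail[A=55 B=41 C=18 D=26] open={R2}
Step 6: commit R2 -> on_hand[A=55 B=41 C=18 D=26] avail[A=55 B=41 C=18 D=26] open={}
Step 7: reserve R4 A 1 -> on_hand[A=55 B=41 C=18 D=26] avail[A=54 B=41 C=18 D=26] open={R4}
Step 8: reserve R5 A 5 -> on_hand[A=55 B=41 C=18 D=26] avail[A=49 B=41 C=18 D=26] open={R4,R5}
Step 9: cancel R5 -> on_hand[A=55 B=41 C=18 D=26] avail[A=54 B=41 C=18 D=26] open={R4}
Final available[D] = 26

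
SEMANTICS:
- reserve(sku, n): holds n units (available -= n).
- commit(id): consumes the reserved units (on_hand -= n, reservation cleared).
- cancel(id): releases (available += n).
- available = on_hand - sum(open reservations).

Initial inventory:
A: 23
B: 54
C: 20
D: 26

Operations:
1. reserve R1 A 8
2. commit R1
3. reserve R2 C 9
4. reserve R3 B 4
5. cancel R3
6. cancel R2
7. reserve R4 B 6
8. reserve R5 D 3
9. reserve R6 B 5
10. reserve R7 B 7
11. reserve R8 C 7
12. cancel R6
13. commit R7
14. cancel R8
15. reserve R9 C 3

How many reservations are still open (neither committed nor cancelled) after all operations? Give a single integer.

Step 1: reserve R1 A 8 -> on_hand[A=23 B=54 C=20 D=26] avail[A=15 B=54 C=20 D=26] open={R1}
Step 2: commit R1 -> on_hand[A=15 B=54 C=20 D=26] avail[A=15 B=54 C=20 D=26] open={}
Step 3: reserve R2 C 9 -> on_hand[A=15 B=54 C=20 D=26] avail[A=15 B=54 C=11 D=26] open={R2}
Step 4: reserve R3 B 4 -> on_hand[A=15 B=54 C=20 D=26] avail[A=15 B=50 C=11 D=26] open={R2,R3}
Step 5: cancel R3 -> on_hand[A=15 B=54 C=20 D=26] avail[A=15 B=54 C=11 D=26] open={R2}
Step 6: cancel R2 -> on_hand[A=15 B=54 C=20 D=26] avail[A=15 B=54 C=20 D=26] open={}
Step 7: reserve R4 B 6 -> on_hand[A=15 B=54 C=20 D=26] avail[A=15 B=48 C=20 D=26] open={R4}
Step 8: reserve R5 D 3 -> on_hand[A=15 B=54 C=20 D=26] avail[A=15 B=48 C=20 D=23] open={R4,R5}
Step 9: reserve R6 B 5 -> on_hand[A=15 B=54 C=20 D=26] avail[A=15 B=43 C=20 D=23] open={R4,R5,R6}
Step 10: reserve R7 B 7 -> on_hand[A=15 B=54 C=20 D=26] avail[A=15 B=36 C=20 D=23] open={R4,R5,R6,R7}
Step 11: reserve R8 C 7 -> on_hand[A=15 B=54 C=20 D=26] avail[A=15 B=36 C=13 D=23] open={R4,R5,R6,R7,R8}
Step 12: cancel R6 -> on_hand[A=15 B=54 C=20 D=26] avail[A=15 B=41 C=13 D=23] open={R4,R5,R7,R8}
Step 13: commit R7 -> on_hand[A=15 B=47 C=20 D=26] avail[A=15 B=41 C=13 D=23] open={R4,R5,R8}
Step 14: cancel R8 -> on_hand[A=15 B=47 C=20 D=26] avail[A=15 B=41 C=20 D=23] open={R4,R5}
Step 15: reserve R9 C 3 -> on_hand[A=15 B=47 C=20 D=26] avail[A=15 B=41 C=17 D=23] open={R4,R5,R9}
Open reservations: ['R4', 'R5', 'R9'] -> 3

Answer: 3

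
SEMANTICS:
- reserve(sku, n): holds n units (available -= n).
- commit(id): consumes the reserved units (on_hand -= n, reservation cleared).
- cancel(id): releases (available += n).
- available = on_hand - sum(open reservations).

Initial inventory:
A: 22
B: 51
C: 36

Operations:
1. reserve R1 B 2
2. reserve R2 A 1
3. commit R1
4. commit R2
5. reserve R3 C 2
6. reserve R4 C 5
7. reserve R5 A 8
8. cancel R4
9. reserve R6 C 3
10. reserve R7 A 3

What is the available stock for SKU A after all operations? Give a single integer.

Step 1: reserve R1 B 2 -> on_hand[A=22 B=51 C=36] avail[A=22 B=49 C=36] open={R1}
Step 2: reserve R2 A 1 -> on_hand[A=22 B=51 C=36] avail[A=21 B=49 C=36] open={R1,R2}
Step 3: commit R1 -> on_hand[A=22 B=49 C=36] avail[A=21 B=49 C=36] open={R2}
Step 4: commit R2 -> on_hand[A=21 B=49 C=36] avail[A=21 B=49 C=36] open={}
Step 5: reserve R3 C 2 -> on_hand[A=21 B=49 C=36] avail[A=21 B=49 C=34] open={R3}
Step 6: reserve R4 C 5 -> on_hand[A=21 B=49 C=36] avail[A=21 B=49 C=29] open={R3,R4}
Step 7: reserve R5 A 8 -> on_hand[A=21 B=49 C=36] avail[A=13 B=49 C=29] open={R3,R4,R5}
Step 8: cancel R4 -> on_hand[A=21 B=49 C=36] avail[A=13 B=49 C=34] open={R3,R5}
Step 9: reserve R6 C 3 -> on_hand[A=21 B=49 C=36] avail[A=13 B=49 C=31] open={R3,R5,R6}
Step 10: reserve R7 A 3 -> on_hand[A=21 B=49 C=36] avail[A=10 B=49 C=31] open={R3,R5,R6,R7}
Final available[A] = 10

Answer: 10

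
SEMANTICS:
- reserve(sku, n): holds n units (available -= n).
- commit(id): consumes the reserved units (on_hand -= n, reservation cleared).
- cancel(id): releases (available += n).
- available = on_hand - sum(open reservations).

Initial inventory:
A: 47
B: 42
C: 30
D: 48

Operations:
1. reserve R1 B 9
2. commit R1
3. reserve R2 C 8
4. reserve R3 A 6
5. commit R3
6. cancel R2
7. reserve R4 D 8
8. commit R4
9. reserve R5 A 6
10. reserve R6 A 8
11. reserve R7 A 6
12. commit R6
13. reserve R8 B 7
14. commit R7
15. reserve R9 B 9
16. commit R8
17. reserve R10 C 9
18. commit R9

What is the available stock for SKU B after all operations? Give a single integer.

Step 1: reserve R1 B 9 -> on_hand[A=47 B=42 C=30 D=48] avail[A=47 B=33 C=30 D=48] open={R1}
Step 2: commit R1 -> on_hand[A=47 B=33 C=30 D=48] avail[A=47 B=33 C=30 D=48] open={}
Step 3: reserve R2 C 8 -> on_hand[A=47 B=33 C=30 D=48] avail[A=47 B=33 C=22 D=48] open={R2}
Step 4: reserve R3 A 6 -> on_hand[A=47 B=33 C=30 D=48] avail[A=41 B=33 C=22 D=48] open={R2,R3}
Step 5: commit R3 -> on_hand[A=41 B=33 C=30 D=48] avail[A=41 B=33 C=22 D=48] open={R2}
Step 6: cancel R2 -> on_hand[A=41 B=33 C=30 D=48] avail[A=41 B=33 C=30 D=48] open={}
Step 7: reserve R4 D 8 -> on_hand[A=41 B=33 C=30 D=48] avail[A=41 B=33 C=30 D=40] open={R4}
Step 8: commit R4 -> on_hand[A=41 B=33 C=30 D=40] avail[A=41 B=33 C=30 D=40] open={}
Step 9: reserve R5 A 6 -> on_hand[A=41 B=33 C=30 D=40] avail[A=35 B=33 C=30 D=40] open={R5}
Step 10: reserve R6 A 8 -> on_hand[A=41 B=33 C=30 D=40] avail[A=27 B=33 C=30 D=40] open={R5,R6}
Step 11: reserve R7 A 6 -> on_hand[A=41 B=33 C=30 D=40] avail[A=21 B=33 C=30 D=40] open={R5,R6,R7}
Step 12: commit R6 -> on_hand[A=33 B=33 C=30 D=40] avail[A=21 B=33 C=30 D=40] open={R5,R7}
Step 13: reserve R8 B 7 -> on_hand[A=33 B=33 C=30 D=40] avail[A=21 B=26 C=30 D=40] open={R5,R7,R8}
Step 14: commit R7 -> on_hand[A=27 B=33 C=30 D=40] avail[A=21 B=26 C=30 D=40] open={R5,R8}
Step 15: reserve R9 B 9 -> on_hand[A=27 B=33 C=30 D=40] avail[A=21 B=17 C=30 D=40] open={R5,R8,R9}
Step 16: commit R8 -> on_hand[A=27 B=26 C=30 D=40] avail[A=21 B=17 C=30 D=40] open={R5,R9}
Step 17: reserve R10 C 9 -> on_hand[A=27 B=26 C=30 D=40] avail[A=21 B=17 C=21 D=40] open={R10,R5,R9}
Step 18: commit R9 -> on_hand[A=27 B=17 C=30 D=40] avail[A=21 B=17 C=21 D=40] open={R10,R5}
Final available[B] = 17

Answer: 17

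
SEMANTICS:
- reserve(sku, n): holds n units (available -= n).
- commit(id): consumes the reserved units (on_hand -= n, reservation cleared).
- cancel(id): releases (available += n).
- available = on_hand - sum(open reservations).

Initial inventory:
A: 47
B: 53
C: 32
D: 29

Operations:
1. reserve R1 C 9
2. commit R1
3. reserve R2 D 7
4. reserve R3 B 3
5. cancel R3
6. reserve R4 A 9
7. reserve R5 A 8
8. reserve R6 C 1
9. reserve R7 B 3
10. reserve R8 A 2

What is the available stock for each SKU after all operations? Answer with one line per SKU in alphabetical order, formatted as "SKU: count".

Answer: A: 28
B: 50
C: 22
D: 22

Derivation:
Step 1: reserve R1 C 9 -> on_hand[A=47 B=53 C=32 D=29] avail[A=47 B=53 C=23 D=29] open={R1}
Step 2: commit R1 -> on_hand[A=47 B=53 C=23 D=29] avail[A=47 B=53 C=23 D=29] open={}
Step 3: reserve R2 D 7 -> on_hand[A=47 B=53 C=23 D=29] avail[A=47 B=53 C=23 D=22] open={R2}
Step 4: reserve R3 B 3 -> on_hand[A=47 B=53 C=23 D=29] avail[A=47 B=50 C=23 D=22] open={R2,R3}
Step 5: cancel R3 -> on_hand[A=47 B=53 C=23 D=29] avail[A=47 B=53 C=23 D=22] open={R2}
Step 6: reserve R4 A 9 -> on_hand[A=47 B=53 C=23 D=29] avail[A=38 B=53 C=23 D=22] open={R2,R4}
Step 7: reserve R5 A 8 -> on_hand[A=47 B=53 C=23 D=29] avail[A=30 B=53 C=23 D=22] open={R2,R4,R5}
Step 8: reserve R6 C 1 -> on_hand[A=47 B=53 C=23 D=29] avail[A=30 B=53 C=22 D=22] open={R2,R4,R5,R6}
Step 9: reserve R7 B 3 -> on_hand[A=47 B=53 C=23 D=29] avail[A=30 B=50 C=22 D=22] open={R2,R4,R5,R6,R7}
Step 10: reserve R8 A 2 -> on_hand[A=47 B=53 C=23 D=29] avail[A=28 B=50 C=22 D=22] open={R2,R4,R5,R6,R7,R8}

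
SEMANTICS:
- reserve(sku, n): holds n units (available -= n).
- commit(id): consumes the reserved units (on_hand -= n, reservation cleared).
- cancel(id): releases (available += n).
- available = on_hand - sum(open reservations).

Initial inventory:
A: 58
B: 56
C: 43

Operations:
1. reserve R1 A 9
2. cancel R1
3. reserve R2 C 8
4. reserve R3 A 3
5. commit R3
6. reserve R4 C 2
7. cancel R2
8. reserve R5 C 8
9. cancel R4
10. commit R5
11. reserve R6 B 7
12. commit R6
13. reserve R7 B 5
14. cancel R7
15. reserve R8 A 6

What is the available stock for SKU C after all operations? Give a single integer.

Step 1: reserve R1 A 9 -> on_hand[A=58 B=56 C=43] avail[A=49 B=56 C=43] open={R1}
Step 2: cancel R1 -> on_hand[A=58 B=56 C=43] avail[A=58 B=56 C=43] open={}
Step 3: reserve R2 C 8 -> on_hand[A=58 B=56 C=43] avail[A=58 B=56 C=35] open={R2}
Step 4: reserve R3 A 3 -> on_hand[A=58 B=56 C=43] avail[A=55 B=56 C=35] open={R2,R3}
Step 5: commit R3 -> on_hand[A=55 B=56 C=43] avail[A=55 B=56 C=35] open={R2}
Step 6: reserve R4 C 2 -> on_hand[A=55 B=56 C=43] avail[A=55 B=56 C=33] open={R2,R4}
Step 7: cancel R2 -> on_hand[A=55 B=56 C=43] avail[A=55 B=56 C=41] open={R4}
Step 8: reserve R5 C 8 -> on_hand[A=55 B=56 C=43] avail[A=55 B=56 C=33] open={R4,R5}
Step 9: cancel R4 -> on_hand[A=55 B=56 C=43] avail[A=55 B=56 C=35] open={R5}
Step 10: commit R5 -> on_hand[A=55 B=56 C=35] avail[A=55 B=56 C=35] open={}
Step 11: reserve R6 B 7 -> on_hand[A=55 B=56 C=35] avail[A=55 B=49 C=35] open={R6}
Step 12: commit R6 -> on_hand[A=55 B=49 C=35] avail[A=55 B=49 C=35] open={}
Step 13: reserve R7 B 5 -> on_hand[A=55 B=49 C=35] avail[A=55 B=44 C=35] open={R7}
Step 14: cancel R7 -> on_hand[A=55 B=49 C=35] avail[A=55 B=49 C=35] open={}
Step 15: reserve R8 A 6 -> on_hand[A=55 B=49 C=35] avail[A=49 B=49 C=35] open={R8}
Final available[C] = 35

Answer: 35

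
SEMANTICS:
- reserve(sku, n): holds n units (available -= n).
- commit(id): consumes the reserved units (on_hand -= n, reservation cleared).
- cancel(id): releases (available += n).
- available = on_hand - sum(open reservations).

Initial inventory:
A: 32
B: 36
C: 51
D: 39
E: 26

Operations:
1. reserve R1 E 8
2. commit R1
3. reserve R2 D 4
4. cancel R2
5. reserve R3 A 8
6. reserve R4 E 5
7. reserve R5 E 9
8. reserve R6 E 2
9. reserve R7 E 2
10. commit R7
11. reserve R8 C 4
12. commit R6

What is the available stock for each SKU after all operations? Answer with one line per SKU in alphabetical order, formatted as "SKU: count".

Step 1: reserve R1 E 8 -> on_hand[A=32 B=36 C=51 D=39 E=26] avail[A=32 B=36 C=51 D=39 E=18] open={R1}
Step 2: commit R1 -> on_hand[A=32 B=36 C=51 D=39 E=18] avail[A=32 B=36 C=51 D=39 E=18] open={}
Step 3: reserve R2 D 4 -> on_hand[A=32 B=36 C=51 D=39 E=18] avail[A=32 B=36 C=51 D=35 E=18] open={R2}
Step 4: cancel R2 -> on_hand[A=32 B=36 C=51 D=39 E=18] avail[A=32 B=36 C=51 D=39 E=18] open={}
Step 5: reserve R3 A 8 -> on_hand[A=32 B=36 C=51 D=39 E=18] avail[A=24 B=36 C=51 D=39 E=18] open={R3}
Step 6: reserve R4 E 5 -> on_hand[A=32 B=36 C=51 D=39 E=18] avail[A=24 B=36 C=51 D=39 E=13] open={R3,R4}
Step 7: reserve R5 E 9 -> on_hand[A=32 B=36 C=51 D=39 E=18] avail[A=24 B=36 C=51 D=39 E=4] open={R3,R4,R5}
Step 8: reserve R6 E 2 -> on_hand[A=32 B=36 C=51 D=39 E=18] avail[A=24 B=36 C=51 D=39 E=2] open={R3,R4,R5,R6}
Step 9: reserve R7 E 2 -> on_hand[A=32 B=36 C=51 D=39 E=18] avail[A=24 B=36 C=51 D=39 E=0] open={R3,R4,R5,R6,R7}
Step 10: commit R7 -> on_hand[A=32 B=36 C=51 D=39 E=16] avail[A=24 B=36 C=51 D=39 E=0] open={R3,R4,R5,R6}
Step 11: reserve R8 C 4 -> on_hand[A=32 B=36 C=51 D=39 E=16] avail[A=24 B=36 C=47 D=39 E=0] open={R3,R4,R5,R6,R8}
Step 12: commit R6 -> on_hand[A=32 B=36 C=51 D=39 E=14] avail[A=24 B=36 C=47 D=39 E=0] open={R3,R4,R5,R8}

Answer: A: 24
B: 36
C: 47
D: 39
E: 0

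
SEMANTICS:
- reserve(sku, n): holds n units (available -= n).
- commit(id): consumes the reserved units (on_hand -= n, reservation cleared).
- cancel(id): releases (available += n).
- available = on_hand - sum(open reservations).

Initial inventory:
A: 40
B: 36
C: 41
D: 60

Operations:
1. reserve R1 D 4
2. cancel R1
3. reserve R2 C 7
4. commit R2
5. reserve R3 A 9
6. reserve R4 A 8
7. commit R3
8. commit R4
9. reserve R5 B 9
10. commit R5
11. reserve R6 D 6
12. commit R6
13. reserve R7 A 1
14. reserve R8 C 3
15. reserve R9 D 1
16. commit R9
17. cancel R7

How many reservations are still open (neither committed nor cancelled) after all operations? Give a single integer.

Step 1: reserve R1 D 4 -> on_hand[A=40 B=36 C=41 D=60] avail[A=40 B=36 C=41 D=56] open={R1}
Step 2: cancel R1 -> on_hand[A=40 B=36 C=41 D=60] avail[A=40 B=36 C=41 D=60] open={}
Step 3: reserve R2 C 7 -> on_hand[A=40 B=36 C=41 D=60] avail[A=40 B=36 C=34 D=60] open={R2}
Step 4: commit R2 -> on_hand[A=40 B=36 C=34 D=60] avail[A=40 B=36 C=34 D=60] open={}
Step 5: reserve R3 A 9 -> on_hand[A=40 B=36 C=34 D=60] avail[A=31 B=36 C=34 D=60] open={R3}
Step 6: reserve R4 A 8 -> on_hand[A=40 B=36 C=34 D=60] avail[A=23 B=36 C=34 D=60] open={R3,R4}
Step 7: commit R3 -> on_hand[A=31 B=36 C=34 D=60] avail[A=23 B=36 C=34 D=60] open={R4}
Step 8: commit R4 -> on_hand[A=23 B=36 C=34 D=60] avail[A=23 B=36 C=34 D=60] open={}
Step 9: reserve R5 B 9 -> on_hand[A=23 B=36 C=34 D=60] avail[A=23 B=27 C=34 D=60] open={R5}
Step 10: commit R5 -> on_hand[A=23 B=27 C=34 D=60] avail[A=23 B=27 C=34 D=60] open={}
Step 11: reserve R6 D 6 -> on_hand[A=23 B=27 C=34 D=60] avail[A=23 B=27 C=34 D=54] open={R6}
Step 12: commit R6 -> on_hand[A=23 B=27 C=34 D=54] avail[A=23 B=27 C=34 D=54] open={}
Step 13: reserve R7 A 1 -> on_hand[A=23 B=27 C=34 D=54] avail[A=22 B=27 C=34 D=54] open={R7}
Step 14: reserve R8 C 3 -> on_hand[A=23 B=27 C=34 D=54] avail[A=22 B=27 C=31 D=54] open={R7,R8}
Step 15: reserve R9 D 1 -> on_hand[A=23 B=27 C=34 D=54] avail[A=22 B=27 C=31 D=53] open={R7,R8,R9}
Step 16: commit R9 -> on_hand[A=23 B=27 C=34 D=53] avail[A=22 B=27 C=31 D=53] open={R7,R8}
Step 17: cancel R7 -> on_hand[A=23 B=27 C=34 D=53] avail[A=23 B=27 C=31 D=53] open={R8}
Open reservations: ['R8'] -> 1

Answer: 1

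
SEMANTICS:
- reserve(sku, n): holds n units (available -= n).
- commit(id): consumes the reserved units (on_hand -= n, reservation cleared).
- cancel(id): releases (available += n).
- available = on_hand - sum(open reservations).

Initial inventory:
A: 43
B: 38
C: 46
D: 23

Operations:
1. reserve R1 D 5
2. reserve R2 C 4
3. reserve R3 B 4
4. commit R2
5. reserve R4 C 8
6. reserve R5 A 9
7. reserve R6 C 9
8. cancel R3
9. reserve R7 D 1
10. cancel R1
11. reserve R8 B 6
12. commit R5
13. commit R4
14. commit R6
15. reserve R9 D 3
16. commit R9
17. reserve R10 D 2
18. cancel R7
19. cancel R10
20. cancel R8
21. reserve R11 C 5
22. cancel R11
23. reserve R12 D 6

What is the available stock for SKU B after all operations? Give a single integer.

Answer: 38

Derivation:
Step 1: reserve R1 D 5 -> on_hand[A=43 B=38 C=46 D=23] avail[A=43 B=38 C=46 D=18] open={R1}
Step 2: reserve R2 C 4 -> on_hand[A=43 B=38 C=46 D=23] avail[A=43 B=38 C=42 D=18] open={R1,R2}
Step 3: reserve R3 B 4 -> on_hand[A=43 B=38 C=46 D=23] avail[A=43 B=34 C=42 D=18] open={R1,R2,R3}
Step 4: commit R2 -> on_hand[A=43 B=38 C=42 D=23] avail[A=43 B=34 C=42 D=18] open={R1,R3}
Step 5: reserve R4 C 8 -> on_hand[A=43 B=38 C=42 D=23] avail[A=43 B=34 C=34 D=18] open={R1,R3,R4}
Step 6: reserve R5 A 9 -> on_hand[A=43 B=38 C=42 D=23] avail[A=34 B=34 C=34 D=18] open={R1,R3,R4,R5}
Step 7: reserve R6 C 9 -> on_hand[A=43 B=38 C=42 D=23] avail[A=34 B=34 C=25 D=18] open={R1,R3,R4,R5,R6}
Step 8: cancel R3 -> on_hand[A=43 B=38 C=42 D=23] avail[A=34 B=38 C=25 D=18] open={R1,R4,R5,R6}
Step 9: reserve R7 D 1 -> on_hand[A=43 B=38 C=42 D=23] avail[A=34 B=38 C=25 D=17] open={R1,R4,R5,R6,R7}
Step 10: cancel R1 -> on_hand[A=43 B=38 C=42 D=23] avail[A=34 B=38 C=25 D=22] open={R4,R5,R6,R7}
Step 11: reserve R8 B 6 -> on_hand[A=43 B=38 C=42 D=23] avail[A=34 B=32 C=25 D=22] open={R4,R5,R6,R7,R8}
Step 12: commit R5 -> on_hand[A=34 B=38 C=42 D=23] avail[A=34 B=32 C=25 D=22] open={R4,R6,R7,R8}
Step 13: commit R4 -> on_hand[A=34 B=38 C=34 D=23] avail[A=34 B=32 C=25 D=22] open={R6,R7,R8}
Step 14: commit R6 -> on_hand[A=34 B=38 C=25 D=23] avail[A=34 B=32 C=25 D=22] open={R7,R8}
Step 15: reserve R9 D 3 -> on_hand[A=34 B=38 C=25 D=23] avail[A=34 B=32 C=25 D=19] open={R7,R8,R9}
Step 16: commit R9 -> on_hand[A=34 B=38 C=25 D=20] avail[A=34 B=32 C=25 D=19] open={R7,R8}
Step 17: reserve R10 D 2 -> on_hand[A=34 B=38 C=25 D=20] avail[A=34 B=32 C=25 D=17] open={R10,R7,R8}
Step 18: cancel R7 -> on_hand[A=34 B=38 C=25 D=20] avail[A=34 B=32 C=25 D=18] open={R10,R8}
Step 19: cancel R10 -> on_hand[A=34 B=38 C=25 D=20] avail[A=34 B=32 C=25 D=20] open={R8}
Step 20: cancel R8 -> on_hand[A=34 B=38 C=25 D=20] avail[A=34 B=38 C=25 D=20] open={}
Step 21: reserve R11 C 5 -> on_hand[A=34 B=38 C=25 D=20] avail[A=34 B=38 C=20 D=20] open={R11}
Step 22: cancel R11 -> on_hand[A=34 B=38 C=25 D=20] avail[A=34 B=38 C=25 D=20] open={}
Step 23: reserve R12 D 6 -> on_hand[A=34 B=38 C=25 D=20] avail[A=34 B=38 C=25 D=14] open={R12}
Final available[B] = 38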